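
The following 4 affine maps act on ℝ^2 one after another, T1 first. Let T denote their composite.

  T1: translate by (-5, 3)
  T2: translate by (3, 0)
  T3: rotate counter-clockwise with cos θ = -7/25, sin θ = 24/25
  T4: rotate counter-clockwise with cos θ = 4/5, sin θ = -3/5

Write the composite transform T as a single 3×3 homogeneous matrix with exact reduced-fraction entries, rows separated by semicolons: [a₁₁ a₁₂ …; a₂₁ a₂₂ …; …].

T1 = [1 0 -5; 0 1 3; 0 0 1]
T2·T1 = [1 0 -2; 0 1 3; 0 0 1]
T3·…·T1 = [-7/25 -24/25 -58/25; 24/25 -7/25 -69/25; 0 0 1]
T4·…·T1 = [44/125 -117/125 -439/125; 117/125 44/125 -102/125; 0 0 1]

T = [44/125 -117/125 -439/125; 117/125 44/125 -102/125; 0 0 1]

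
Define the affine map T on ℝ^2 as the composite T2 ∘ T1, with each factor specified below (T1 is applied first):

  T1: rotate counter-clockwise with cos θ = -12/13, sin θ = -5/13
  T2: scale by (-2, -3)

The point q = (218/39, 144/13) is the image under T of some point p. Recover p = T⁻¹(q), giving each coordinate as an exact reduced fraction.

p = (4, 7/3)

T1 = [-12/13 5/13 0; -5/13 -12/13 0; 0 0 1]
T2·T1 = [24/13 -10/13 0; 15/13 36/13 0; 0 0 1]
det M = 6; M⁻¹ = [6/13 5/39 0; -5/26 4/13 0; 0 0 1]
M⁻¹ · (218/39, 144/13)ᵀ = (4, 7/3)ᵀ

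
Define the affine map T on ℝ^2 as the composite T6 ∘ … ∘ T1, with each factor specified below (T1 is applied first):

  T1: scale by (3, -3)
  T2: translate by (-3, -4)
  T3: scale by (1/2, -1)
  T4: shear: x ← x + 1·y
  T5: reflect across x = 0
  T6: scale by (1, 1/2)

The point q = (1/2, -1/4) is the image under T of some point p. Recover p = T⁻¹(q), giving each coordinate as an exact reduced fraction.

T1 = [3 0 0; 0 -3 0; 0 0 1]
T2·T1 = [3 0 -3; 0 -3 -4; 0 0 1]
T3·…·T1 = [3/2 0 -3/2; 0 3 4; 0 0 1]
T4·…·T1 = [3/2 3 5/2; 0 3 4; 0 0 1]
T5·…·T1 = [-3/2 -3 -5/2; 0 3 4; 0 0 1]
T6·…·T1 = [-3/2 -3 -5/2; 0 3/2 2; 0 0 1]
det M = -9/4; M⁻¹ = [-2/3 -4/3 1; 0 2/3 -4/3; 0 0 1]
M⁻¹ · (1/2, -1/4)ᵀ = (1, -3/2)ᵀ

p = (1, -3/2)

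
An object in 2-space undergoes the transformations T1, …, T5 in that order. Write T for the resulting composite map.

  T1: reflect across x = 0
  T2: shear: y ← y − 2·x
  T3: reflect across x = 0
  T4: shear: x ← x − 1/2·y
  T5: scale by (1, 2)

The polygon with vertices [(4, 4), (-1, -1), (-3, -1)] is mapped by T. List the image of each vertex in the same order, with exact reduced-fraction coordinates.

image vertices: (-2, 24), (1/2, -6), (1/2, -14)

T1 reflect across x = 0: (4, 4) → (-4, 4); (-1, -1) → (1, -1); (-3, -1) → (3, -1)
T2 shear: y ← y − 2·x: (-4, 4) → (-4, 12); (1, -1) → (1, -3); (3, -1) → (3, -7)
T3 reflect across x = 0: (-4, 12) → (4, 12); (1, -3) → (-1, -3); (3, -7) → (-3, -7)
T4 shear: x ← x − 1/2·y: (4, 12) → (-2, 12); (-1, -3) → (1/2, -3); (-3, -7) → (1/2, -7)
T5 scale by (1, 2): (-2, 12) → (-2, 24); (1/2, -3) → (1/2, -6); (1/2, -7) → (1/2, -14)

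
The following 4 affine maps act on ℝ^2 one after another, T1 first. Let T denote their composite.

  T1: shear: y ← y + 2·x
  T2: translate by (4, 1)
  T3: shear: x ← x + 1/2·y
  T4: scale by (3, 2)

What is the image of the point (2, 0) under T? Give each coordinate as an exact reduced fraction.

T(p) = (51/2, 10)

T1 shear: y ← y + 2·x: (2, 0) → (2, 4)
T2 translate by (4, 1): (2, 4) → (6, 5)
T3 shear: x ← x + 1/2·y: (6, 5) → (17/2, 5)
T4 scale by (3, 2): (17/2, 5) → (51/2, 10)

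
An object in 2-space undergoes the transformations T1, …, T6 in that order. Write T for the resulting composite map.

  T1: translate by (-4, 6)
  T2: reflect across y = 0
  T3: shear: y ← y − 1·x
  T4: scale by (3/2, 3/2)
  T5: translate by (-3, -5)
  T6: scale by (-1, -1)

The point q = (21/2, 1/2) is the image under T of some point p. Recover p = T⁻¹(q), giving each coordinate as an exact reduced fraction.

T1 = [1 0 -4; 0 1 6; 0 0 1]
T2·T1 = [1 0 -4; 0 -1 -6; 0 0 1]
T3·…·T1 = [1 0 -4; -1 -1 -2; 0 0 1]
T4·…·T1 = [3/2 0 -6; -3/2 -3/2 -3; 0 0 1]
T5·…·T1 = [3/2 0 -9; -3/2 -3/2 -8; 0 0 1]
T6·…·T1 = [-3/2 0 9; 3/2 3/2 8; 0 0 1]
det M = -9/4; M⁻¹ = [-2/3 0 6; 2/3 2/3 -34/3; 0 0 1]
M⁻¹ · (21/2, 1/2)ᵀ = (-1, -4)ᵀ

p = (-1, -4)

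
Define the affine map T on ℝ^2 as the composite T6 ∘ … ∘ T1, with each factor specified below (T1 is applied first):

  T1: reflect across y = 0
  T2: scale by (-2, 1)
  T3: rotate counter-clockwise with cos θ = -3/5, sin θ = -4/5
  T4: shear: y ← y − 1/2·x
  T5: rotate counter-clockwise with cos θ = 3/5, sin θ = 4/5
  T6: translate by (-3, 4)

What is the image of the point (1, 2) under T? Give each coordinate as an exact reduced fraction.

T1 reflect across y = 0: (1, 2) → (1, -2)
T2 scale by (-2, 1): (1, -2) → (-2, -2)
T3 rotate counter-clockwise with cos θ = -3/5, sin θ = -4/5: (-2, -2) → (-2/5, 14/5)
T4 shear: y ← y − 1/2·x: (-2/5, 14/5) → (-2/5, 3)
T5 rotate counter-clockwise with cos θ = 3/5, sin θ = 4/5: (-2/5, 3) → (-66/25, 37/25)
T6 translate by (-3, 4): (-66/25, 37/25) → (-141/25, 137/25)

T(p) = (-141/25, 137/25)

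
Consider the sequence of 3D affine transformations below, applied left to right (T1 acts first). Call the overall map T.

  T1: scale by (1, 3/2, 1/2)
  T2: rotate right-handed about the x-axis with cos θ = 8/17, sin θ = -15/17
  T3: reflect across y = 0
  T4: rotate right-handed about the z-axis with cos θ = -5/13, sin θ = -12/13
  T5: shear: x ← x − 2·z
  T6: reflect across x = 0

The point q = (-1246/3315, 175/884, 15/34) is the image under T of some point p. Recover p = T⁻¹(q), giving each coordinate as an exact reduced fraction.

p = (-2/3, -3/5, -3/2)

T1 = [1 0 0 0; 0 3/2 0 0; 0 0 1/2 0; 0 0 0 1]
T2·T1 = [1 0 0 0; 0 12/17 15/34 0; 0 -45/34 4/17 0; 0 0 0 1]
T3·…·T1 = [1 0 0 0; 0 -12/17 -15/34 0; 0 -45/34 4/17 0; 0 0 0 1]
T4·…·T1 = [-5/13 -144/221 -90/221 0; -12/13 60/221 75/442 0; 0 -45/34 4/17 0; 0 0 0 1]
T5·…·T1 = [-5/13 441/221 -194/221 0; -12/13 60/221 75/442 0; 0 -45/34 4/17 0; 0 0 0 1]
T6·…·T1 = [5/13 -441/221 194/221 0; -12/13 60/221 75/442 0; 0 -45/34 4/17 0; 0 0 0 1]
det M = 3/4; M⁻¹ = [5/13 -12/13 -10/13 0; 64/221 80/663 -258/221 0; 360/221 150/221 -512/221 0; 0 0 0 1]
M⁻¹ · (-1246/3315, 175/884, 15/34)ᵀ = (-2/3, -3/5, -3/2)ᵀ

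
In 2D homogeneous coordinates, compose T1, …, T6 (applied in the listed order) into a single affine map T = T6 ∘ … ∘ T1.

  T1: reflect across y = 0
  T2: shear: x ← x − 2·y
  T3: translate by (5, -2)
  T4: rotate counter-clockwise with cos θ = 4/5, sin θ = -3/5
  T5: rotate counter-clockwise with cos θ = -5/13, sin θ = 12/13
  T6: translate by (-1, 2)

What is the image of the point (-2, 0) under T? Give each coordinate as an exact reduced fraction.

T1 reflect across y = 0: (-2, 0) → (-2, 0)
T2 shear: x ← x − 2·y: (-2, 0) → (-2, 0)
T3 translate by (5, -2): (-2, 0) → (3, -2)
T4 rotate counter-clockwise with cos θ = 4/5, sin θ = -3/5: (3, -2) → (6/5, -17/5)
T5 rotate counter-clockwise with cos θ = -5/13, sin θ = 12/13: (6/5, -17/5) → (174/65, 157/65)
T6 translate by (-1, 2): (174/65, 157/65) → (109/65, 287/65)

T(p) = (109/65, 287/65)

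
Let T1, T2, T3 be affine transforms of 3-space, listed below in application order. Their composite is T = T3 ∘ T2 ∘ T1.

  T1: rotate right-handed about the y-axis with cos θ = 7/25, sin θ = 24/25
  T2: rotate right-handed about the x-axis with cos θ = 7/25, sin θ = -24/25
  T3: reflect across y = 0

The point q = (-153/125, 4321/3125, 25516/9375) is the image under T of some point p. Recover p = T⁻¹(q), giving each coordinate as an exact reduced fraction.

p = (1/5, -3, -4/3)

T1 = [7/25 0 24/25 0; 0 1 0 0; -24/25 0 7/25 0; 0 0 0 1]
T2·T1 = [7/25 0 24/25 0; -576/625 7/25 168/625 0; -168/625 -24/25 49/625 0; 0 0 0 1]
T3·…·T1 = [7/25 0 24/25 0; 576/625 -7/25 -168/625 0; -168/625 -24/25 49/625 0; 0 0 0 1]
det M = -1; M⁻¹ = [7/25 576/625 -168/625 0; 0 -7/25 -24/25 0; 24/25 -168/625 49/625 0; 0 0 0 1]
M⁻¹ · (-153/125, 4321/3125, 25516/9375)ᵀ = (1/5, -3, -4/3)ᵀ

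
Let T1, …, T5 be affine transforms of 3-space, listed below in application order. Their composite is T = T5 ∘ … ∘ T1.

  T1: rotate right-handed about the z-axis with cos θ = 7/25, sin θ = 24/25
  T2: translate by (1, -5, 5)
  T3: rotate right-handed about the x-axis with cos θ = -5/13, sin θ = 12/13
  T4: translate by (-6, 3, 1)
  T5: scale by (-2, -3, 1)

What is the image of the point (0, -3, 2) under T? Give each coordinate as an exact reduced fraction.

T1 rotate right-handed about the z-axis with cos θ = 7/25, sin θ = 24/25: (0, -3, 2) → (72/25, -21/25, 2)
T2 translate by (1, -5, 5): (72/25, -21/25, 2) → (97/25, -146/25, 7)
T3 rotate right-handed about the x-axis with cos θ = -5/13, sin θ = 12/13: (97/25, -146/25, 7) → (97/25, -274/65, -2627/325)
T4 translate by (-6, 3, 1): (97/25, -274/65, -2627/325) → (-53/25, -79/65, -2302/325)
T5 scale by (-2, -3, 1): (-53/25, -79/65, -2302/325) → (106/25, 237/65, -2302/325)

T(p) = (106/25, 237/65, -2302/325)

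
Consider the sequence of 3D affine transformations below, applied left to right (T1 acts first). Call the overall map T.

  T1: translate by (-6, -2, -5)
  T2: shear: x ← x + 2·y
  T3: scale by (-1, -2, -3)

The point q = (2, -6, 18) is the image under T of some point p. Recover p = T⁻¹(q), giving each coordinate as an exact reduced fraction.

T1 = [1 0 0 -6; 0 1 0 -2; 0 0 1 -5; 0 0 0 1]
T2·T1 = [1 2 0 -10; 0 1 0 -2; 0 0 1 -5; 0 0 0 1]
T3·…·T1 = [-1 -2 0 10; 0 -2 0 4; 0 0 -3 15; 0 0 0 1]
det M = -6; M⁻¹ = [-1 1 0 6; 0 -1/2 0 2; 0 0 -1/3 5; 0 0 0 1]
M⁻¹ · (2, -6, 18)ᵀ = (-2, 5, -1)ᵀ

p = (-2, 5, -1)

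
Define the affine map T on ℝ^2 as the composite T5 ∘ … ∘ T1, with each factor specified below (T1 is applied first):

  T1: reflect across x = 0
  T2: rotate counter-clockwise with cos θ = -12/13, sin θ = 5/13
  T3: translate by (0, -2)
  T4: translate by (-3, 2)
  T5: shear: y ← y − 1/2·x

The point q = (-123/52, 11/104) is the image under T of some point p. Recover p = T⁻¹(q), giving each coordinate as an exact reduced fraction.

p = (1, 3/4)

T1 = [-1 0 0; 0 1 0; 0 0 1]
T2·T1 = [12/13 -5/13 0; -5/13 -12/13 0; 0 0 1]
T3·…·T1 = [12/13 -5/13 0; -5/13 -12/13 -2; 0 0 1]
T4·…·T1 = [12/13 -5/13 -3; -5/13 -12/13 0; 0 0 1]
T5·…·T1 = [12/13 -5/13 -3; -11/13 -19/26 3/2; 0 0 1]
det M = -1; M⁻¹ = [19/26 -5/13 36/13; -11/13 -12/13 -15/13; 0 0 1]
M⁻¹ · (-123/52, 11/104)ᵀ = (1, 3/4)ᵀ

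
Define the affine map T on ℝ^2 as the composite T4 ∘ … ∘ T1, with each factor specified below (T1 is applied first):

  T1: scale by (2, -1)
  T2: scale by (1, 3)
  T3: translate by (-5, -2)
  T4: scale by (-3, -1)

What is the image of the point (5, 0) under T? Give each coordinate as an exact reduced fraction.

T(p) = (-15, 2)

T1 scale by (2, -1): (5, 0) → (10, 0)
T2 scale by (1, 3): (10, 0) → (10, 0)
T3 translate by (-5, -2): (10, 0) → (5, -2)
T4 scale by (-3, -1): (5, -2) → (-15, 2)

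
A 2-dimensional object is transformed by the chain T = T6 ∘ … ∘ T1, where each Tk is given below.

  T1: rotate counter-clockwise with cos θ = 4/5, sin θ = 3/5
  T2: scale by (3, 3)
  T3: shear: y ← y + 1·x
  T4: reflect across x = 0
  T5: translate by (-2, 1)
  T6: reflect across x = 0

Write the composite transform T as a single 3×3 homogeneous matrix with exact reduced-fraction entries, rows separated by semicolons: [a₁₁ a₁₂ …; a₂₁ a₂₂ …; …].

T1 = [4/5 -3/5 0; 3/5 4/5 0; 0 0 1]
T2·T1 = [12/5 -9/5 0; 9/5 12/5 0; 0 0 1]
T3·…·T1 = [12/5 -9/5 0; 21/5 3/5 0; 0 0 1]
T4·…·T1 = [-12/5 9/5 0; 21/5 3/5 0; 0 0 1]
T5·…·T1 = [-12/5 9/5 -2; 21/5 3/5 1; 0 0 1]
T6·…·T1 = [12/5 -9/5 2; 21/5 3/5 1; 0 0 1]

T = [12/5 -9/5 2; 21/5 3/5 1; 0 0 1]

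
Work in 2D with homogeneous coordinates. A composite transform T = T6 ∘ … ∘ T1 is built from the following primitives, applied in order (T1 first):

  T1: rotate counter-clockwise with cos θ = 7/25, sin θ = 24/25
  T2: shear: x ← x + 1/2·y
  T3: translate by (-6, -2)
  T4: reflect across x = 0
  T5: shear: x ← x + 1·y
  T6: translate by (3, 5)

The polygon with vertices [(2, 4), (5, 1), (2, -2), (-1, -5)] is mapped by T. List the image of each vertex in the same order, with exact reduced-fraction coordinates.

T1 rotate counter-clockwise with cos θ = 7/25, sin θ = 24/25: (2, 4) → (-82/25, 76/25); (5, 1) → (11/25, 127/25); (2, -2) → (62/25, 34/25); (-1, -5) → (113/25, -59/25)
T2 shear: x ← x + 1/2·y: (-82/25, 76/25) → (-44/25, 76/25); (11/25, 127/25) → (149/50, 127/25); (62/25, 34/25) → (79/25, 34/25); (113/25, -59/25) → (167/50, -59/25)
T3 translate by (-6, -2): (-44/25, 76/25) → (-194/25, 26/25); (149/50, 127/25) → (-151/50, 77/25); (79/25, 34/25) → (-71/25, -16/25); (167/50, -59/25) → (-133/50, -109/25)
T4 reflect across x = 0: (-194/25, 26/25) → (194/25, 26/25); (-151/50, 77/25) → (151/50, 77/25); (-71/25, -16/25) → (71/25, -16/25); (-133/50, -109/25) → (133/50, -109/25)
T5 shear: x ← x + 1·y: (194/25, 26/25) → (44/5, 26/25); (151/50, 77/25) → (61/10, 77/25); (71/25, -16/25) → (11/5, -16/25); (133/50, -109/25) → (-17/10, -109/25)
T6 translate by (3, 5): (44/5, 26/25) → (59/5, 151/25); (61/10, 77/25) → (91/10, 202/25); (11/5, -16/25) → (26/5, 109/25); (-17/10, -109/25) → (13/10, 16/25)

image vertices: (59/5, 151/25), (91/10, 202/25), (26/5, 109/25), (13/10, 16/25)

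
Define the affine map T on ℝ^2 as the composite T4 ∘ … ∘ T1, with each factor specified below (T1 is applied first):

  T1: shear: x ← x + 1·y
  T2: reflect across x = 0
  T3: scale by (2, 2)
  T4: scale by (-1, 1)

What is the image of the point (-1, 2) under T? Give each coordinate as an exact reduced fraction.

T(p) = (2, 4)

T1 shear: x ← x + 1·y: (-1, 2) → (1, 2)
T2 reflect across x = 0: (1, 2) → (-1, 2)
T3 scale by (2, 2): (-1, 2) → (-2, 4)
T4 scale by (-1, 1): (-2, 4) → (2, 4)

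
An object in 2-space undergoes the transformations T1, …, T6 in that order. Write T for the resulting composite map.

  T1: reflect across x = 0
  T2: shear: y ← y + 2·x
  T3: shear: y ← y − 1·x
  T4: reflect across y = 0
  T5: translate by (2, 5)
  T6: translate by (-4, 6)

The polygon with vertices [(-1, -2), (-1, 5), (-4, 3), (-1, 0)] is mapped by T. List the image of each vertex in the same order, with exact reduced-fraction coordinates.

image vertices: (-1, 12), (-1, 5), (2, 4), (-1, 10)

T1 reflect across x = 0: (-1, -2) → (1, -2); (-1, 5) → (1, 5); (-4, 3) → (4, 3); (-1, 0) → (1, 0)
T2 shear: y ← y + 2·x: (1, -2) → (1, 0); (1, 5) → (1, 7); (4, 3) → (4, 11); (1, 0) → (1, 2)
T3 shear: y ← y − 1·x: (1, 0) → (1, -1); (1, 7) → (1, 6); (4, 11) → (4, 7); (1, 2) → (1, 1)
T4 reflect across y = 0: (1, -1) → (1, 1); (1, 6) → (1, -6); (4, 7) → (4, -7); (1, 1) → (1, -1)
T5 translate by (2, 5): (1, 1) → (3, 6); (1, -6) → (3, -1); (4, -7) → (6, -2); (1, -1) → (3, 4)
T6 translate by (-4, 6): (3, 6) → (-1, 12); (3, -1) → (-1, 5); (6, -2) → (2, 4); (3, 4) → (-1, 10)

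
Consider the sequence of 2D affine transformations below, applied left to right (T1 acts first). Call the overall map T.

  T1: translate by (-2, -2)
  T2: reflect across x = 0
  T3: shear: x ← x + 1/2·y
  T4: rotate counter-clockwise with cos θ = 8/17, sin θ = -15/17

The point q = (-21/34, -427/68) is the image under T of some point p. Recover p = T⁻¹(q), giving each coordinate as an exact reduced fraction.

T1 = [1 0 -2; 0 1 -2; 0 0 1]
T2·T1 = [-1 0 2; 0 1 -2; 0 0 1]
T3·…·T1 = [-1 1/2 1; 0 1 -2; 0 0 1]
T4·…·T1 = [-8/17 19/17 -22/17; 15/17 1/34 -31/17; 0 0 1]
det M = -1; M⁻¹ = [-1/34 19/17 2; 15/17 8/17 2; 0 0 1]
M⁻¹ · (-21/34, -427/68)ᵀ = (-5, -3/2)ᵀ

p = (-5, -3/2)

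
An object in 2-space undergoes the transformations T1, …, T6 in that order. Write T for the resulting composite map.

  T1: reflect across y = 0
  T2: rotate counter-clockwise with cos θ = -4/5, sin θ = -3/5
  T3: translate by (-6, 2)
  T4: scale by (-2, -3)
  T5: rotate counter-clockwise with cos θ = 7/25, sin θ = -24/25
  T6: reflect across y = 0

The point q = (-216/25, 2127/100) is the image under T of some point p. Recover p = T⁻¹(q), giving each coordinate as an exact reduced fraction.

p = (3/4, 4)

T1 = [1 0 0; 0 -1 0; 0 0 1]
T2·T1 = [-4/5 -3/5 0; -3/5 4/5 0; 0 0 1]
T3·…·T1 = [-4/5 -3/5 -6; -3/5 4/5 2; 0 0 1]
T4·…·T1 = [8/5 6/5 12; 9/5 -12/5 -6; 0 0 1]
T5·…·T1 = [272/125 -246/125 -12/5; -129/125 -228/125 -66/5; 0 0 1]
T6·…·T1 = [272/125 -246/125 -12/5; 129/125 228/125 66/5; 0 0 1]
det M = 6; M⁻¹ = [38/125 41/125 -18/5; -43/250 136/375 -26/5; 0 0 1]
M⁻¹ · (-216/25, 2127/100)ᵀ = (3/4, 4)ᵀ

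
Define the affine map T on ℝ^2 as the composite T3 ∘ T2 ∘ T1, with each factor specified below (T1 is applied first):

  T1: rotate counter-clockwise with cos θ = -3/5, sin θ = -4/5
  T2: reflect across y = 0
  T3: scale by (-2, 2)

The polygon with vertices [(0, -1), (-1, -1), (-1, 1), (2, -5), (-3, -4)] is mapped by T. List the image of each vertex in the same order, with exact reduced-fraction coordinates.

image vertices: (8/5, -6/5), (2/5, -14/5), (-14/5, -2/5), (52/5, -14/5), (14/5, -48/5)

T1 rotate counter-clockwise with cos θ = -3/5, sin θ = -4/5: (0, -1) → (-4/5, 3/5); (-1, -1) → (-1/5, 7/5); (-1, 1) → (7/5, 1/5); (2, -5) → (-26/5, 7/5); (-3, -4) → (-7/5, 24/5)
T2 reflect across y = 0: (-4/5, 3/5) → (-4/5, -3/5); (-1/5, 7/5) → (-1/5, -7/5); (7/5, 1/5) → (7/5, -1/5); (-26/5, 7/5) → (-26/5, -7/5); (-7/5, 24/5) → (-7/5, -24/5)
T3 scale by (-2, 2): (-4/5, -3/5) → (8/5, -6/5); (-1/5, -7/5) → (2/5, -14/5); (7/5, -1/5) → (-14/5, -2/5); (-26/5, -7/5) → (52/5, -14/5); (-7/5, -24/5) → (14/5, -48/5)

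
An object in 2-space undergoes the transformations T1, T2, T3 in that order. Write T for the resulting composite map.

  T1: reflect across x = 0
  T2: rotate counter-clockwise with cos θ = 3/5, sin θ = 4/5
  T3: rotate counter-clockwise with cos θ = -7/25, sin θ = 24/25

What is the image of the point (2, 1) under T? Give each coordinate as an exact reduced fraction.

T(p) = (38/25, -41/25)

T1 reflect across x = 0: (2, 1) → (-2, 1)
T2 rotate counter-clockwise with cos θ = 3/5, sin θ = 4/5: (-2, 1) → (-2, -1)
T3 rotate counter-clockwise with cos θ = -7/25, sin θ = 24/25: (-2, -1) → (38/25, -41/25)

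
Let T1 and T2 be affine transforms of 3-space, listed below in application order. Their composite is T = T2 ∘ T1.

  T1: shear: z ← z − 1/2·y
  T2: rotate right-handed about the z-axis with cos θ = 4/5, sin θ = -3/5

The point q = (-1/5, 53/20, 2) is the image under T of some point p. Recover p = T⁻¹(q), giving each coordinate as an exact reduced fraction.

p = (-7/4, 2, 3)

T1 = [1 0 0 0; 0 1 0 0; 0 -1/2 1 0; 0 0 0 1]
T2·T1 = [4/5 3/5 0 0; -3/5 4/5 0 0; 0 -1/2 1 0; 0 0 0 1]
det M = 1; M⁻¹ = [4/5 -3/5 0 0; 3/5 4/5 0 0; 3/10 2/5 1 0; 0 0 0 1]
M⁻¹ · (-1/5, 53/20, 2)ᵀ = (-7/4, 2, 3)ᵀ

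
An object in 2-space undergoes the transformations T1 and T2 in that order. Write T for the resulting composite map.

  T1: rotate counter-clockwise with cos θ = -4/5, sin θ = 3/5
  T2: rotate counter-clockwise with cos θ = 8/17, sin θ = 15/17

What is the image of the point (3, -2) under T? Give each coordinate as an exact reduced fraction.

T(p) = (-303/85, 46/85)

T1 rotate counter-clockwise with cos θ = -4/5, sin θ = 3/5: (3, -2) → (-6/5, 17/5)
T2 rotate counter-clockwise with cos θ = 8/17, sin θ = 15/17: (-6/5, 17/5) → (-303/85, 46/85)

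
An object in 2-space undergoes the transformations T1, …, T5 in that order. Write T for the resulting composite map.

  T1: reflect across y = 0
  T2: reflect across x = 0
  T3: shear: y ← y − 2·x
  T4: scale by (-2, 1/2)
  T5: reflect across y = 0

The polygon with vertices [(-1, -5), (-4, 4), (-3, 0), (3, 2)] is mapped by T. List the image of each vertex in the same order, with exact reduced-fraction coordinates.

T1 reflect across y = 0: (-1, -5) → (-1, 5); (-4, 4) → (-4, -4); (-3, 0) → (-3, 0); (3, 2) → (3, -2)
T2 reflect across x = 0: (-1, 5) → (1, 5); (-4, -4) → (4, -4); (-3, 0) → (3, 0); (3, -2) → (-3, -2)
T3 shear: y ← y − 2·x: (1, 5) → (1, 3); (4, -4) → (4, -12); (3, 0) → (3, -6); (-3, -2) → (-3, 4)
T4 scale by (-2, 1/2): (1, 3) → (-2, 3/2); (4, -12) → (-8, -6); (3, -6) → (-6, -3); (-3, 4) → (6, 2)
T5 reflect across y = 0: (-2, 3/2) → (-2, -3/2); (-8, -6) → (-8, 6); (-6, -3) → (-6, 3); (6, 2) → (6, -2)

image vertices: (-2, -3/2), (-8, 6), (-6, 3), (6, -2)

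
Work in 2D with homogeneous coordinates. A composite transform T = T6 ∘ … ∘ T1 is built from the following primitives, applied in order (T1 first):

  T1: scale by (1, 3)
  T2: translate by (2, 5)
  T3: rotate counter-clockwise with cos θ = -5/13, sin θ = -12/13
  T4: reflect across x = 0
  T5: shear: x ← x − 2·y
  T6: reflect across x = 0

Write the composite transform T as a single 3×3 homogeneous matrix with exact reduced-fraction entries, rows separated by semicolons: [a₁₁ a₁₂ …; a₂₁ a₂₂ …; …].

T = [-29/13 6/13 -48/13; -12/13 -15/13 -49/13; 0 0 1]

T1 = [1 0 0; 0 3 0; 0 0 1]
T2·T1 = [1 0 2; 0 3 5; 0 0 1]
T3·…·T1 = [-5/13 36/13 50/13; -12/13 -15/13 -49/13; 0 0 1]
T4·…·T1 = [5/13 -36/13 -50/13; -12/13 -15/13 -49/13; 0 0 1]
T5·…·T1 = [29/13 -6/13 48/13; -12/13 -15/13 -49/13; 0 0 1]
T6·…·T1 = [-29/13 6/13 -48/13; -12/13 -15/13 -49/13; 0 0 1]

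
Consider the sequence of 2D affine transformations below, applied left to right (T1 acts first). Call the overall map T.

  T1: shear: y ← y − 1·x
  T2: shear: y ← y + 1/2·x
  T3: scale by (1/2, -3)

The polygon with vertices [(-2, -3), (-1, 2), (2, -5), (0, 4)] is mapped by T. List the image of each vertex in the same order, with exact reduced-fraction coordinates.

image vertices: (-1, 6), (-1/2, -15/2), (1, 18), (0, -12)

T1 shear: y ← y − 1·x: (-2, -3) → (-2, -1); (-1, 2) → (-1, 3); (2, -5) → (2, -7); (0, 4) → (0, 4)
T2 shear: y ← y + 1/2·x: (-2, -1) → (-2, -2); (-1, 3) → (-1, 5/2); (2, -7) → (2, -6); (0, 4) → (0, 4)
T3 scale by (1/2, -3): (-2, -2) → (-1, 6); (-1, 5/2) → (-1/2, -15/2); (2, -6) → (1, 18); (0, 4) → (0, -12)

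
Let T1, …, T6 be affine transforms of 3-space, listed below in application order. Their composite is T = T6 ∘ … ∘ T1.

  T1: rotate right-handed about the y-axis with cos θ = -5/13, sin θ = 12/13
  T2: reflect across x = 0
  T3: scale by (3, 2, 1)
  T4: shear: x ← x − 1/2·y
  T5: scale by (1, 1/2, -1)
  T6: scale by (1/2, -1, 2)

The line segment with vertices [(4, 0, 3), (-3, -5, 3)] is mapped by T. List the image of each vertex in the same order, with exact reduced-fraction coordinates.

image vertices: (-24/13, 0, 126/13), (-44/13, 5, -42/13)

T1 rotate right-handed about the y-axis with cos θ = -5/13, sin θ = 12/13: (4, 0, 3) → (16/13, 0, -63/13); (-3, -5, 3) → (51/13, -5, 21/13)
T2 reflect across x = 0: (16/13, 0, -63/13) → (-16/13, 0, -63/13); (51/13, -5, 21/13) → (-51/13, -5, 21/13)
T3 scale by (3, 2, 1): (-16/13, 0, -63/13) → (-48/13, 0, -63/13); (-51/13, -5, 21/13) → (-153/13, -10, 21/13)
T4 shear: x ← x − 1/2·y: (-48/13, 0, -63/13) → (-48/13, 0, -63/13); (-153/13, -10, 21/13) → (-88/13, -10, 21/13)
T5 scale by (1, 1/2, -1): (-48/13, 0, -63/13) → (-48/13, 0, 63/13); (-88/13, -10, 21/13) → (-88/13, -5, -21/13)
T6 scale by (1/2, -1, 2): (-48/13, 0, 63/13) → (-24/13, 0, 126/13); (-88/13, -5, -21/13) → (-44/13, 5, -42/13)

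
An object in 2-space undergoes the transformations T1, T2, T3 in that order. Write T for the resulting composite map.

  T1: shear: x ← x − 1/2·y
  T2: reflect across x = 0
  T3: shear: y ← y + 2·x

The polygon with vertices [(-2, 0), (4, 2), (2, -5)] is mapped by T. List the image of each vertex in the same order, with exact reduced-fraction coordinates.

image vertices: (2, 4), (-3, -4), (-9/2, -14)

T1 shear: x ← x − 1/2·y: (-2, 0) → (-2, 0); (4, 2) → (3, 2); (2, -5) → (9/2, -5)
T2 reflect across x = 0: (-2, 0) → (2, 0); (3, 2) → (-3, 2); (9/2, -5) → (-9/2, -5)
T3 shear: y ← y + 2·x: (2, 0) → (2, 4); (-3, 2) → (-3, -4); (-9/2, -5) → (-9/2, -14)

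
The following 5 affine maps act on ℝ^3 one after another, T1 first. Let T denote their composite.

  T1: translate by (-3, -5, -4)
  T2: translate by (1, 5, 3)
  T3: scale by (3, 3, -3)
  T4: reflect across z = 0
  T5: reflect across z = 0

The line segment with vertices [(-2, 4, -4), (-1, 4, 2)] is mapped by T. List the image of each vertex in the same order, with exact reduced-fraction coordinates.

image vertices: (-12, 12, 15), (-9, 12, -3)

T1 translate by (-3, -5, -4): (-2, 4, -4) → (-5, -1, -8); (-1, 4, 2) → (-4, -1, -2)
T2 translate by (1, 5, 3): (-5, -1, -8) → (-4, 4, -5); (-4, -1, -2) → (-3, 4, 1)
T3 scale by (3, 3, -3): (-4, 4, -5) → (-12, 12, 15); (-3, 4, 1) → (-9, 12, -3)
T4 reflect across z = 0: (-12, 12, 15) → (-12, 12, -15); (-9, 12, -3) → (-9, 12, 3)
T5 reflect across z = 0: (-12, 12, -15) → (-12, 12, 15); (-9, 12, 3) → (-9, 12, -3)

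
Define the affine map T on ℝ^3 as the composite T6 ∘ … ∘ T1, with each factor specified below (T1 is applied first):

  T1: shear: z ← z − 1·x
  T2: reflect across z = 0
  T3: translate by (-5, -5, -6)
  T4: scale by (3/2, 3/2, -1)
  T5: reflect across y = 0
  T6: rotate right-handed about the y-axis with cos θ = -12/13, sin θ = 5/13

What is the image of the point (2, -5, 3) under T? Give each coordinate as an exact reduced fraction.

T1 shear: z ← z − 1·x: (2, -5, 3) → (2, -5, 1)
T2 reflect across z = 0: (2, -5, 1) → (2, -5, -1)
T3 translate by (-5, -5, -6): (2, -5, -1) → (-3, -10, -7)
T4 scale by (3/2, 3/2, -1): (-3, -10, -7) → (-9/2, -15, 7)
T5 reflect across y = 0: (-9/2, -15, 7) → (-9/2, 15, 7)
T6 rotate right-handed about the y-axis with cos θ = -12/13, sin θ = 5/13: (-9/2, 15, 7) → (89/13, 15, -123/26)

T(p) = (89/13, 15, -123/26)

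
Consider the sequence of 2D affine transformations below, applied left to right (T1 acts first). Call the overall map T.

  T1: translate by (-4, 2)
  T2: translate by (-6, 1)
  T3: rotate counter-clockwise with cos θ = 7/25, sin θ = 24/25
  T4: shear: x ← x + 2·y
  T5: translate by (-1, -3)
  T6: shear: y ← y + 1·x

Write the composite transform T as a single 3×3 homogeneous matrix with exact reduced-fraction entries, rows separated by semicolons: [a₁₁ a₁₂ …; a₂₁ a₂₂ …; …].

T1 = [1 0 -4; 0 1 2; 0 0 1]
T2·T1 = [1 0 -10; 0 1 3; 0 0 1]
T3·…·T1 = [7/25 -24/25 -142/25; 24/25 7/25 -219/25; 0 0 1]
T4·…·T1 = [11/5 -2/5 -116/5; 24/25 7/25 -219/25; 0 0 1]
T5·…·T1 = [11/5 -2/5 -121/5; 24/25 7/25 -294/25; 0 0 1]
T6·…·T1 = [11/5 -2/5 -121/5; 79/25 -3/25 -899/25; 0 0 1]

T = [11/5 -2/5 -121/5; 79/25 -3/25 -899/25; 0 0 1]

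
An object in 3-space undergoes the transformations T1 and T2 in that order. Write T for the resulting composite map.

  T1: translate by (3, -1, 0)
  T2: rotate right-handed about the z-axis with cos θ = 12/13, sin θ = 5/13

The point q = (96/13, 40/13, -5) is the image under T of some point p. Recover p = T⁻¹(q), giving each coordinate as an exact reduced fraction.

T1 = [1 0 0 3; 0 1 0 -1; 0 0 1 0; 0 0 0 1]
T2·T1 = [12/13 -5/13 0 41/13; 5/13 12/13 0 3/13; 0 0 1 0; 0 0 0 1]
det M = 1; M⁻¹ = [12/13 5/13 0 -3; -5/13 12/13 0 1; 0 0 1 0; 0 0 0 1]
M⁻¹ · (96/13, 40/13, -5)ᵀ = (5, 1, -5)ᵀ

p = (5, 1, -5)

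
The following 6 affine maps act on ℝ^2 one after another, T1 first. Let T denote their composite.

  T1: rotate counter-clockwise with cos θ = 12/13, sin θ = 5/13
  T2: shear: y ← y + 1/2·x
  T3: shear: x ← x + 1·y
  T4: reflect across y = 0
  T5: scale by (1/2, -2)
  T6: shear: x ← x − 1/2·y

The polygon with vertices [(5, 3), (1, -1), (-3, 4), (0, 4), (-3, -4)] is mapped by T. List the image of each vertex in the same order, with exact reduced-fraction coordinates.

T1 rotate counter-clockwise with cos θ = 12/13, sin θ = 5/13: (5, 3) → (45/13, 61/13); (1, -1) → (17/13, -7/13); (-3, 4) → (-56/13, 33/13); (0, 4) → (-20/13, 48/13); (-3, -4) → (-16/13, -63/13)
T2 shear: y ← y + 1/2·x: (45/13, 61/13) → (45/13, 167/26); (17/13, -7/13) → (17/13, 3/26); (-56/13, 33/13) → (-56/13, 5/13); (-20/13, 48/13) → (-20/13, 38/13); (-16/13, -63/13) → (-16/13, -71/13)
T3 shear: x ← x + 1·y: (45/13, 167/26) → (257/26, 167/26); (17/13, 3/26) → (37/26, 3/26); (-56/13, 5/13) → (-51/13, 5/13); (-20/13, 38/13) → (18/13, 38/13); (-16/13, -71/13) → (-87/13, -71/13)
T4 reflect across y = 0: (257/26, 167/26) → (257/26, -167/26); (37/26, 3/26) → (37/26, -3/26); (-51/13, 5/13) → (-51/13, -5/13); (18/13, 38/13) → (18/13, -38/13); (-87/13, -71/13) → (-87/13, 71/13)
T5 scale by (1/2, -2): (257/26, -167/26) → (257/52, 167/13); (37/26, -3/26) → (37/52, 3/13); (-51/13, -5/13) → (-51/26, 10/13); (18/13, -38/13) → (9/13, 76/13); (-87/13, 71/13) → (-87/26, -142/13)
T6 shear: x ← x − 1/2·y: (257/52, 167/13) → (-77/52, 167/13); (37/52, 3/13) → (31/52, 3/13); (-51/26, 10/13) → (-61/26, 10/13); (9/13, 76/13) → (-29/13, 76/13); (-87/26, -142/13) → (55/26, -142/13)

image vertices: (-77/52, 167/13), (31/52, 3/13), (-61/26, 10/13), (-29/13, 76/13), (55/26, -142/13)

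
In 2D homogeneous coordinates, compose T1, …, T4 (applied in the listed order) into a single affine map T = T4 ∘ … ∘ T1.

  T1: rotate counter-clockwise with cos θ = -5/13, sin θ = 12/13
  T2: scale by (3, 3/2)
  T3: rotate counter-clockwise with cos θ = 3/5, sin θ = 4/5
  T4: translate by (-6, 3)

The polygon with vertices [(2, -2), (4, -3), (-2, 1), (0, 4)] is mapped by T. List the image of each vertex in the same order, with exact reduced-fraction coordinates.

image vertices: (-36/5, 516/65), (-48/5, 1341/130), (-18/5, 81/130), (-54/5, -471/65)

T1 rotate counter-clockwise with cos θ = -5/13, sin θ = 12/13: (2, -2) → (14/13, 34/13); (4, -3) → (16/13, 63/13); (-2, 1) → (-2/13, -29/13); (0, 4) → (-48/13, -20/13)
T2 scale by (3, 3/2): (14/13, 34/13) → (42/13, 51/13); (16/13, 63/13) → (48/13, 189/26); (-2/13, -29/13) → (-6/13, -87/26); (-48/13, -20/13) → (-144/13, -30/13)
T3 rotate counter-clockwise with cos θ = 3/5, sin θ = 4/5: (42/13, 51/13) → (-6/5, 321/65); (48/13, 189/26) → (-18/5, 951/130); (-6/13, -87/26) → (12/5, -309/130); (-144/13, -30/13) → (-24/5, -666/65)
T4 translate by (-6, 3): (-6/5, 321/65) → (-36/5, 516/65); (-18/5, 951/130) → (-48/5, 1341/130); (12/5, -309/130) → (-18/5, 81/130); (-24/5, -666/65) → (-54/5, -471/65)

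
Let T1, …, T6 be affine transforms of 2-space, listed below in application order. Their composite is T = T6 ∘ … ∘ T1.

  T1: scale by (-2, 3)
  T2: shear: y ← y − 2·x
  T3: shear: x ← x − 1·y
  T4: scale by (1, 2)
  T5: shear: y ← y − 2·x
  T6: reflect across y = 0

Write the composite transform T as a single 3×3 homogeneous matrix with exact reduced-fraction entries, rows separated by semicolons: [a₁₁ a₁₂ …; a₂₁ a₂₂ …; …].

T1 = [-2 0 0; 0 3 0; 0 0 1]
T2·T1 = [-2 0 0; 4 3 0; 0 0 1]
T3·…·T1 = [-6 -3 0; 4 3 0; 0 0 1]
T4·…·T1 = [-6 -3 0; 8 6 0; 0 0 1]
T5·…·T1 = [-6 -3 0; 20 12 0; 0 0 1]
T6·…·T1 = [-6 -3 0; -20 -12 0; 0 0 1]

T = [-6 -3 0; -20 -12 0; 0 0 1]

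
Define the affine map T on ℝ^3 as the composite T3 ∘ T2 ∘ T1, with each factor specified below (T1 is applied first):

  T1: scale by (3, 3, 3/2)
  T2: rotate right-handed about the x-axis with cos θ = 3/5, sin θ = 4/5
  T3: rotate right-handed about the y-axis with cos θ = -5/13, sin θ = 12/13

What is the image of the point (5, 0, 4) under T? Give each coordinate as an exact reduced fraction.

T1 scale by (3, 3, 3/2): (5, 0, 4) → (15, 0, 6)
T2 rotate right-handed about the x-axis with cos θ = 3/5, sin θ = 4/5: (15, 0, 6) → (15, -24/5, 18/5)
T3 rotate right-handed about the y-axis with cos θ = -5/13, sin θ = 12/13: (15, -24/5, 18/5) → (-159/65, -24/5, -198/13)

T(p) = (-159/65, -24/5, -198/13)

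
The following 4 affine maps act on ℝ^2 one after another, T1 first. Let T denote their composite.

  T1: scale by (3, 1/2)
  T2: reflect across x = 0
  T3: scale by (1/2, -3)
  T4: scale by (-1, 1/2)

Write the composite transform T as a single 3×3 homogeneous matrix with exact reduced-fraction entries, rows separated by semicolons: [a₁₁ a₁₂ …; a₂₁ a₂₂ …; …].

T = [3/2 0 0; 0 -3/4 0; 0 0 1]

T1 = [3 0 0; 0 1/2 0; 0 0 1]
T2·T1 = [-3 0 0; 0 1/2 0; 0 0 1]
T3·…·T1 = [-3/2 0 0; 0 -3/2 0; 0 0 1]
T4·…·T1 = [3/2 0 0; 0 -3/4 0; 0 0 1]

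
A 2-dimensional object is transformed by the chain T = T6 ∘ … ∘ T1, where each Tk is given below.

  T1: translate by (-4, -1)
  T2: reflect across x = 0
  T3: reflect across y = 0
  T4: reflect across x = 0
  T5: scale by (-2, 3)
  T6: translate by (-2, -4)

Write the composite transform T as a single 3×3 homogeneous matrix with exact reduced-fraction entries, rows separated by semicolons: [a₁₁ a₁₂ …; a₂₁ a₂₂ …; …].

T1 = [1 0 -4; 0 1 -1; 0 0 1]
T2·T1 = [-1 0 4; 0 1 -1; 0 0 1]
T3·…·T1 = [-1 0 4; 0 -1 1; 0 0 1]
T4·…·T1 = [1 0 -4; 0 -1 1; 0 0 1]
T5·…·T1 = [-2 0 8; 0 -3 3; 0 0 1]
T6·…·T1 = [-2 0 6; 0 -3 -1; 0 0 1]

T = [-2 0 6; 0 -3 -1; 0 0 1]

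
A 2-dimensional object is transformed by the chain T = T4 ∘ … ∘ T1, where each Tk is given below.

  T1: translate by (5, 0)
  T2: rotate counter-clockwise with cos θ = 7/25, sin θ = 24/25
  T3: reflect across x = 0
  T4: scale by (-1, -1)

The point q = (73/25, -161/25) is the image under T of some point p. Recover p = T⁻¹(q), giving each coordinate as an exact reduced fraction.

p = (2, -1)

T1 = [1 0 5; 0 1 0; 0 0 1]
T2·T1 = [7/25 -24/25 7/5; 24/25 7/25 24/5; 0 0 1]
T3·…·T1 = [-7/25 24/25 -7/5; 24/25 7/25 24/5; 0 0 1]
T4·…·T1 = [7/25 -24/25 7/5; -24/25 -7/25 -24/5; 0 0 1]
det M = -1; M⁻¹ = [7/25 -24/25 -5; -24/25 -7/25 0; 0 0 1]
M⁻¹ · (73/25, -161/25)ᵀ = (2, -1)ᵀ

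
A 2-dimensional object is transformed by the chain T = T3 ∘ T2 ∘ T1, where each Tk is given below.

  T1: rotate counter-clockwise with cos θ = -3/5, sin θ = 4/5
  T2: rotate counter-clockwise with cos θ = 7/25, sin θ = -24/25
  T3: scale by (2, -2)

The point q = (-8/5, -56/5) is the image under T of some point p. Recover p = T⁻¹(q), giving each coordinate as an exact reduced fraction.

T1 = [-3/5 -4/5 0; 4/5 -3/5 0; 0 0 1]
T2·T1 = [3/5 -4/5 0; 4/5 3/5 0; 0 0 1]
T3·…·T1 = [6/5 -8/5 0; -8/5 -6/5 0; 0 0 1]
det M = -4; M⁻¹ = [3/10 -2/5 0; -2/5 -3/10 0; 0 0 1]
M⁻¹ · (-8/5, -56/5)ᵀ = (4, 4)ᵀ

p = (4, 4)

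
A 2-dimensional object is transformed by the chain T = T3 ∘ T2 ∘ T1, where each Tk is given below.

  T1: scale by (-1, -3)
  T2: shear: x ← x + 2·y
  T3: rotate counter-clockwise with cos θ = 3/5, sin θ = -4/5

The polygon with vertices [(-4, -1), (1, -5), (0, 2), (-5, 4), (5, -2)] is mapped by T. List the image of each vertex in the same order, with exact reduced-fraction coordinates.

image vertices: (42/5, -31/5), (147/5, -71/5), (-12, 6), (-21, 8), (9, -2)

T1 scale by (-1, -3): (-4, -1) → (4, 3); (1, -5) → (-1, 15); (0, 2) → (0, -6); (-5, 4) → (5, -12); (5, -2) → (-5, 6)
T2 shear: x ← x + 2·y: (4, 3) → (10, 3); (-1, 15) → (29, 15); (0, -6) → (-12, -6); (5, -12) → (-19, -12); (-5, 6) → (7, 6)
T3 rotate counter-clockwise with cos θ = 3/5, sin θ = -4/5: (10, 3) → (42/5, -31/5); (29, 15) → (147/5, -71/5); (-12, -6) → (-12, 6); (-19, -12) → (-21, 8); (7, 6) → (9, -2)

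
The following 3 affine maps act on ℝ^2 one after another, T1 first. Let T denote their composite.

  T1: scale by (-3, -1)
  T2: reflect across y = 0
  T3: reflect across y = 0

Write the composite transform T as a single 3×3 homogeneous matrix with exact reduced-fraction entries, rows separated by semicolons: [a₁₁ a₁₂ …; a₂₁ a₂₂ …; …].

T1 = [-3 0 0; 0 -1 0; 0 0 1]
T2·T1 = [-3 0 0; 0 1 0; 0 0 1]
T3·…·T1 = [-3 0 0; 0 -1 0; 0 0 1]

T = [-3 0 0; 0 -1 0; 0 0 1]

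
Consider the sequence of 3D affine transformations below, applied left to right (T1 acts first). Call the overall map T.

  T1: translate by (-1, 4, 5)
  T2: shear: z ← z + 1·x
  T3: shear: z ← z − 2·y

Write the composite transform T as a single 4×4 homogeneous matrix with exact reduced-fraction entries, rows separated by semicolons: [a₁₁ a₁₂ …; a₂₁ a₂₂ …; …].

T = [1 0 0 -1; 0 1 0 4; 1 -2 1 -4; 0 0 0 1]

T1 = [1 0 0 -1; 0 1 0 4; 0 0 1 5; 0 0 0 1]
T2·T1 = [1 0 0 -1; 0 1 0 4; 1 0 1 4; 0 0 0 1]
T3·…·T1 = [1 0 0 -1; 0 1 0 4; 1 -2 1 -4; 0 0 0 1]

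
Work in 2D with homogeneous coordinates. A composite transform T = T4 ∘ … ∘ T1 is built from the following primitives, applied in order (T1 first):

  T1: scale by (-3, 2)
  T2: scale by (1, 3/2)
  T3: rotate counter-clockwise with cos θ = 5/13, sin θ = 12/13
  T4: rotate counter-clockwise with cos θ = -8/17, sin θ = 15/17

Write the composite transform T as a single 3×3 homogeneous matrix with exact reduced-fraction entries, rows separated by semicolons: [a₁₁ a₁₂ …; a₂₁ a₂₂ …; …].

T1 = [-3 0 0; 0 2 0; 0 0 1]
T2·T1 = [-3 0 0; 0 3 0; 0 0 1]
T3·…·T1 = [-15/13 -36/13 0; -36/13 15/13 0; 0 0 1]
T4·…·T1 = [660/221 63/221 0; 63/221 -660/221 0; 0 0 1]

T = [660/221 63/221 0; 63/221 -660/221 0; 0 0 1]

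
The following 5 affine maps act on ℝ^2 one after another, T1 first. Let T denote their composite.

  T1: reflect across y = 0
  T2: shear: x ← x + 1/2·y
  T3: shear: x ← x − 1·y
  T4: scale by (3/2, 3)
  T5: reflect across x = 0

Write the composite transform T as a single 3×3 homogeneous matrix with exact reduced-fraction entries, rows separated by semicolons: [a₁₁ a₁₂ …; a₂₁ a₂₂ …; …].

T1 = [1 0 0; 0 -1 0; 0 0 1]
T2·T1 = [1 -1/2 0; 0 -1 0; 0 0 1]
T3·…·T1 = [1 1/2 0; 0 -1 0; 0 0 1]
T4·…·T1 = [3/2 3/4 0; 0 -3 0; 0 0 1]
T5·…·T1 = [-3/2 -3/4 0; 0 -3 0; 0 0 1]

T = [-3/2 -3/4 0; 0 -3 0; 0 0 1]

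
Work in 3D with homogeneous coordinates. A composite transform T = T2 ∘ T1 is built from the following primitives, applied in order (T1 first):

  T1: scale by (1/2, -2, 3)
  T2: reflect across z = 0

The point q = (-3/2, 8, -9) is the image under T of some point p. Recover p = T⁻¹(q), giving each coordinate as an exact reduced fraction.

T1 = [1/2 0 0 0; 0 -2 0 0; 0 0 3 0; 0 0 0 1]
T2·T1 = [1/2 0 0 0; 0 -2 0 0; 0 0 -3 0; 0 0 0 1]
det M = 3; M⁻¹ = [2 0 0 0; 0 -1/2 0 0; 0 0 -1/3 0; 0 0 0 1]
M⁻¹ · (-3/2, 8, -9)ᵀ = (-3, -4, 3)ᵀ

p = (-3, -4, 3)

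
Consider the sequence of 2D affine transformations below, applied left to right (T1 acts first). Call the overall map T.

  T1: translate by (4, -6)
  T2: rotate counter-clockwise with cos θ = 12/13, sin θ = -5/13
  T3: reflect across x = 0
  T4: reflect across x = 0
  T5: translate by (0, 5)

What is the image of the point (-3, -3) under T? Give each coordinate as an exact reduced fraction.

T(p) = (-33/13, -48/13)

T1 translate by (4, -6): (-3, -3) → (1, -9)
T2 rotate counter-clockwise with cos θ = 12/13, sin θ = -5/13: (1, -9) → (-33/13, -113/13)
T3 reflect across x = 0: (-33/13, -113/13) → (33/13, -113/13)
T4 reflect across x = 0: (33/13, -113/13) → (-33/13, -113/13)
T5 translate by (0, 5): (-33/13, -113/13) → (-33/13, -48/13)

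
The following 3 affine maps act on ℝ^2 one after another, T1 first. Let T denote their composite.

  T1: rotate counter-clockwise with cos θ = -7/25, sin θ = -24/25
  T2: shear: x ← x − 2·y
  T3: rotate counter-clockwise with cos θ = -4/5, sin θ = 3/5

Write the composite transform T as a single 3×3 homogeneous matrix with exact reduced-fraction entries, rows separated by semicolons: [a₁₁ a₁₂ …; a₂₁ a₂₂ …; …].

T = [-92/125 -131/125 0; 219/125 142/125 0; 0 0 1]

T1 = [-7/25 24/25 0; -24/25 -7/25 0; 0 0 1]
T2·T1 = [41/25 38/25 0; -24/25 -7/25 0; 0 0 1]
T3·…·T1 = [-92/125 -131/125 0; 219/125 142/125 0; 0 0 1]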